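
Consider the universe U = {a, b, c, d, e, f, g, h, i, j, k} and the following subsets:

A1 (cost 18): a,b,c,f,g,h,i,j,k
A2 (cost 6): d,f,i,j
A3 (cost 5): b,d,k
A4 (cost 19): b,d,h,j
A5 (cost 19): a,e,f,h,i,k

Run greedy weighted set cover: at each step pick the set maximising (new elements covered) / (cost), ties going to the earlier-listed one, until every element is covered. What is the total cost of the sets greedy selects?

48

Pick 1: A2 adds 4 new (d, f, i, j) at cost 6 (ratio 4/6).
Pick 2: A3 adds 2 new (b, k) at cost 5 (ratio 2/5).
Pick 3: A1 adds 4 new (a, c, g, h) at cost 18 (ratio 4/18).
Pick 4: A5 adds 1 new (e) at cost 19 (ratio 1/19).
Greedy total cost: 6 + 5 + 18 + 19 = 48. (The true optimum is 42, so greedy overshoots here.)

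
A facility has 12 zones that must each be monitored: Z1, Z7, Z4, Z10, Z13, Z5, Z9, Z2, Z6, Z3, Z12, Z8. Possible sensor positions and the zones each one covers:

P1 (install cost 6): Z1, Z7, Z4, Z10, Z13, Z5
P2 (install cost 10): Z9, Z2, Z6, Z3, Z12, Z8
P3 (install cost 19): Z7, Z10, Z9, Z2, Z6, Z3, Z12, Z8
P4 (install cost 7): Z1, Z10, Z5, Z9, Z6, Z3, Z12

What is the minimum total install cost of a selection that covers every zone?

16

P1, P2 cover every zone at install cost 6 + 10 = 16.
Any cover uses at least 2 sensor positions; among all covering selections none totals below 16.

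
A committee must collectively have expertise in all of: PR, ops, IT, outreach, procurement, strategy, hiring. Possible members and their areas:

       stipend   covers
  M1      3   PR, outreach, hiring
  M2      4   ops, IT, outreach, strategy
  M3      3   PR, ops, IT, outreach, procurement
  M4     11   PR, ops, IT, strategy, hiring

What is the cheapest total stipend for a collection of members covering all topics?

10

M1, M2, M3 cover every topic at stipend 3 + 4 + 3 = 10.
Any cover uses at least 2 members; among all covering selections none totals below 10.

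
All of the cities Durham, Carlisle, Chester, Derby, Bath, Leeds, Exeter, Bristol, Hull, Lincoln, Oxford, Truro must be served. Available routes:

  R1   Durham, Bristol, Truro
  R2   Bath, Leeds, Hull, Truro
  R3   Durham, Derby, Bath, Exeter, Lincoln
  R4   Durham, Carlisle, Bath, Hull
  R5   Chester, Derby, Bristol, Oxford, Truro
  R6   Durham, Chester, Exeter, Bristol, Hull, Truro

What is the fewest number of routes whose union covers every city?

4

R2, R3, R4, R5 together cover {Durham, Carlisle, Chester, Derby, Bath, Leeds, Exeter, Bristol, Hull, Lincoln, Oxford, Truro} — every city.
No 3 of the 6 routes cover everything (all 20 triples fall short), so 4 is minimum.
Greedy (largest uncovered first) would take R6, R3, R2, R4, R5 — 5 routes — but 4 suffice.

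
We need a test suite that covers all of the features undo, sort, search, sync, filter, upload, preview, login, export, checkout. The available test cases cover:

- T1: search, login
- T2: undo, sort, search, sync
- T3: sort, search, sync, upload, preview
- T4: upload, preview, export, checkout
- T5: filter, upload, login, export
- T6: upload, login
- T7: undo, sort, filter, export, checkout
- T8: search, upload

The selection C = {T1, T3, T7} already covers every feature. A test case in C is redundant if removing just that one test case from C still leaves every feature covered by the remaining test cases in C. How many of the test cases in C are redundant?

Drop T1: login uncovered — not redundant.
Drop T3: sync, upload, preview uncovered — not redundant.
Drop T7: undo, filter, export, checkout uncovered — not redundant.
None of the test cases in C is redundant.

0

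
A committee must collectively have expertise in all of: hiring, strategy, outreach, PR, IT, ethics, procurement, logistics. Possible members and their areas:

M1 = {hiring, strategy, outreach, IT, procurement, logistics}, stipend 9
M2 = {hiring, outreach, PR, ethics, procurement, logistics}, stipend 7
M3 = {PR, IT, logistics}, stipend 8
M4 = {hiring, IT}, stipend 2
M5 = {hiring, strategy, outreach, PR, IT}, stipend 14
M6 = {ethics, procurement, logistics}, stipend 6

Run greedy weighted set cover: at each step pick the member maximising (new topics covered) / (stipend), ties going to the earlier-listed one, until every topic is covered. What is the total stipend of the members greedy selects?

18

Pick 1: M4 adds 2 new (hiring, IT) at stipend 2 (ratio 2/2).
Pick 2: M2 adds 5 new (outreach, PR, ethics, procurement, logistics) at stipend 7 (ratio 5/7).
Pick 3: M1 adds 1 new (strategy) at stipend 9 (ratio 1/9).
Greedy total stipend: 2 + 7 + 9 = 18. (The true optimum is 16, so greedy overshoots here.)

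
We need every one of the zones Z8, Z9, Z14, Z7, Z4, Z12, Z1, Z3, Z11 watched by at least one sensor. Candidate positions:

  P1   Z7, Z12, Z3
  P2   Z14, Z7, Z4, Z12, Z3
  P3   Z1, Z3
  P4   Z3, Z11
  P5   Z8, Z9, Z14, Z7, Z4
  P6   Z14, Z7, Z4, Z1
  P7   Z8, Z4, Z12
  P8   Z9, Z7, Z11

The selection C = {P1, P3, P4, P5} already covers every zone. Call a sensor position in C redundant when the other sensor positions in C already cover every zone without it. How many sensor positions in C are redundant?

0

Drop P1: Z12 uncovered — not redundant.
Drop P3: Z1 uncovered — not redundant.
Drop P4: Z11 uncovered — not redundant.
Drop P5: Z8, Z9, Z14, Z4 uncovered — not redundant.
None of the sensor positions in C is redundant.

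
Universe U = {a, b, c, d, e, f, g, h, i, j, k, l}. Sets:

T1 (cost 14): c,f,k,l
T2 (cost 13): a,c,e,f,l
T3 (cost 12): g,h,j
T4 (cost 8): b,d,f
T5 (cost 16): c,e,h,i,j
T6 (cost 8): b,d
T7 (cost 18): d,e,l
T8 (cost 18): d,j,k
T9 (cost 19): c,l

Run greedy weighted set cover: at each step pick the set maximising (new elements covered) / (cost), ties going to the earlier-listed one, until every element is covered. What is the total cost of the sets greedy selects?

63

Pick 1: T2 adds 5 new (a, c, e, f, l) at cost 13 (ratio 5/13).
Pick 2: T3 adds 3 new (g, h, j) at cost 12 (ratio 3/12).
Pick 3: T4 adds 2 new (b, d) at cost 8 (ratio 2/8).
Pick 4: T1 adds 1 new (k) at cost 14 (ratio 1/14).
Pick 5: T5 adds 1 new (i) at cost 16 (ratio 1/16).
Greedy total cost: 13 + 12 + 8 + 14 + 16 = 63.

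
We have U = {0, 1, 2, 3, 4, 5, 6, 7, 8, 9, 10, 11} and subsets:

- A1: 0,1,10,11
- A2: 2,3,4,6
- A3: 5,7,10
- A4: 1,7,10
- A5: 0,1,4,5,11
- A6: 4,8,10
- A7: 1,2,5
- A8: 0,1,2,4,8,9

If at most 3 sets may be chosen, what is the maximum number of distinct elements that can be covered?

11

Choosing A2, A3, A8 covers {0, 1, 2, 3, 4, 5, 6, 7, 8, 9, 10} — 11 elements.
No choice of 3 sets does better; here 11 is left uncovered.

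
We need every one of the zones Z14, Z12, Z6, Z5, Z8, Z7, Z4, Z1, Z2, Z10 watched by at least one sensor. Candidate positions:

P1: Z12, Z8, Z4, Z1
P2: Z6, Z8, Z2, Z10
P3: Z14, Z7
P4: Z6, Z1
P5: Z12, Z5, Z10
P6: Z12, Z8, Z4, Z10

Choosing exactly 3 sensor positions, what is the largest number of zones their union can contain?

Choosing P1, P2, P3 covers {Z14, Z12, Z6, Z8, Z7, Z4, Z1, Z2, Z10} — 9 zones.
No choice of 3 sensor positions does better; here Z5 is left uncovered.

9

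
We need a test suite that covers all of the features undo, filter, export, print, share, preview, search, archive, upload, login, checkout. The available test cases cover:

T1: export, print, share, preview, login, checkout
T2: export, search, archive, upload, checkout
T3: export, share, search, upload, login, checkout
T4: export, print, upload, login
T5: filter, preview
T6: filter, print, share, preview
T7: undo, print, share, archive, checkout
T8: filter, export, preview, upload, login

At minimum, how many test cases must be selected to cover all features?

3

T2, T7, T8 together cover {undo, filter, export, print, share, preview, search, archive, upload, login, checkout} — every feature.
No 2 of the 8 test cases cover everything (all 28 pairs fall short), so 3 is minimum.
Greedy (largest uncovered first) would take T1, T2, T5, T7 — 4 test cases — but 3 suffice.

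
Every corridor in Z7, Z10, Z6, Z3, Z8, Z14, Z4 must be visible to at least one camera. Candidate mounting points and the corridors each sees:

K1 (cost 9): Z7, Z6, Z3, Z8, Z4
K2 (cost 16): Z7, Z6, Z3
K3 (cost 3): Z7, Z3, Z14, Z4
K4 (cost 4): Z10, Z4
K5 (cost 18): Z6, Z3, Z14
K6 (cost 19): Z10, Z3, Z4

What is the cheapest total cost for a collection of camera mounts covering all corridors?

K1, K3, K4 cover every corridor at cost 9 + 3 + 4 = 16.
Any cover uses at least 3 camera mounts; among all covering selections none totals below 16.

16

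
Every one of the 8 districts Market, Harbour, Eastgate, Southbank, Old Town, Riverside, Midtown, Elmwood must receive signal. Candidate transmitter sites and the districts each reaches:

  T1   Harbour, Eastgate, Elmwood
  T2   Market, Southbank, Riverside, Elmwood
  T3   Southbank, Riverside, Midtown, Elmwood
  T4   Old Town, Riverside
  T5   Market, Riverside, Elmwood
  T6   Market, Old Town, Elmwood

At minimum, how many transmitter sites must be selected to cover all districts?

3

T1, T3, T6 together cover {Market, Harbour, Eastgate, Southbank, Old Town, Riverside, Midtown, Elmwood} — every district.
No 2 of the 6 transmitter sites cover everything (all 15 pairs fall short), so 3 is minimum.
Greedy (largest uncovered first) would take T2, T1, T3, T4 — 4 transmitter sites — but 3 suffice.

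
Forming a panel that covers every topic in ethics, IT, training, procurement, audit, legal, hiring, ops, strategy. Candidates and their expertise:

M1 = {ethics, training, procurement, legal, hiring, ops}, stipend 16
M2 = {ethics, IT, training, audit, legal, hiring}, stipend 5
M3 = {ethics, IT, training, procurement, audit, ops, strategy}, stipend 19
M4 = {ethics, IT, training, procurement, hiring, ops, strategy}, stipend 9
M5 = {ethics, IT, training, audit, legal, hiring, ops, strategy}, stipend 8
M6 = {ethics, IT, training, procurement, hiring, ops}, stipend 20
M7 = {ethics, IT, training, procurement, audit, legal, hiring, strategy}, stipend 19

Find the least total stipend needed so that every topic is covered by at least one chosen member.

14

M2, M4 cover every topic at stipend 5 + 9 = 14.
Any cover uses at least 2 members; among all covering selections none totals below 14.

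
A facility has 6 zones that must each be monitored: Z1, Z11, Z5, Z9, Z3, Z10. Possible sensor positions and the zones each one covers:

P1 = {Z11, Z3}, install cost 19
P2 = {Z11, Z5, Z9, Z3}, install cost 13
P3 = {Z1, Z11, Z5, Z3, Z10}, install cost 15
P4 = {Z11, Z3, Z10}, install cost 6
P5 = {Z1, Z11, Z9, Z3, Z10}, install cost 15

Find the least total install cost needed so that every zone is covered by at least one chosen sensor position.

28

P2, P3 cover every zone at install cost 13 + 15 = 28.
Any cover uses at least 2 sensor positions; among all covering selections none totals below 28.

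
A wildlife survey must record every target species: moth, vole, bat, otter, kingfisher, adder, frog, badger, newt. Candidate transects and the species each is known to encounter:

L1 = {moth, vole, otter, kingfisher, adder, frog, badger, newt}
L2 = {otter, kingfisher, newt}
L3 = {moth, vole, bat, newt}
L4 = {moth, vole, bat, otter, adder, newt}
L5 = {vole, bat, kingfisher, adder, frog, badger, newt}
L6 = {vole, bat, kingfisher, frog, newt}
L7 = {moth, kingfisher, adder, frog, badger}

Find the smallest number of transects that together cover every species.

L1, L3 together cover {moth, vole, bat, otter, kingfisher, adder, frog, badger, newt} — every species.
No single transect contains all 9 species, so 2 is optimal.

2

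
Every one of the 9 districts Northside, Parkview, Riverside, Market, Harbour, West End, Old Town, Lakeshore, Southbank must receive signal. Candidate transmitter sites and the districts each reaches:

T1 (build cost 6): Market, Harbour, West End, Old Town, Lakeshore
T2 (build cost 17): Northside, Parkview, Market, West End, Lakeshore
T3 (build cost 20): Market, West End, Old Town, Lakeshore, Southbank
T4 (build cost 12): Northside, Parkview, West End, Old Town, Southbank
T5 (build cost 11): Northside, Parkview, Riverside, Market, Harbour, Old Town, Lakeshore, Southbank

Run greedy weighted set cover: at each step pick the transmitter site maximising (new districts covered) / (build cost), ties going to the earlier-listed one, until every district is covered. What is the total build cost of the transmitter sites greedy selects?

17

Pick 1: T1 adds 5 new (Market, Harbour, West End, Old Town, Lakeshore) at build cost 6 (ratio 5/6).
Pick 2: T5 adds 4 new (Northside, Parkview, Riverside, Southbank) at build cost 11 (ratio 4/11).
Greedy total build cost: 6 + 11 = 17.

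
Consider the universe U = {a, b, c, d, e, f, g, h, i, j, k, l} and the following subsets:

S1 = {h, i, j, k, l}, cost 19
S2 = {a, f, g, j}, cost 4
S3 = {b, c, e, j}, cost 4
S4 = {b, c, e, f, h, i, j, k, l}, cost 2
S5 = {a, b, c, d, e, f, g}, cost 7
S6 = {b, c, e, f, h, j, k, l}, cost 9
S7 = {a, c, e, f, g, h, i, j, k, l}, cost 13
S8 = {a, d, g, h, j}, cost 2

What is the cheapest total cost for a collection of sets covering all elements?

S4, S8 cover every element at cost 2 + 2 = 4.
Any cover uses at least 2 sets; among all covering selections none totals below 4.

4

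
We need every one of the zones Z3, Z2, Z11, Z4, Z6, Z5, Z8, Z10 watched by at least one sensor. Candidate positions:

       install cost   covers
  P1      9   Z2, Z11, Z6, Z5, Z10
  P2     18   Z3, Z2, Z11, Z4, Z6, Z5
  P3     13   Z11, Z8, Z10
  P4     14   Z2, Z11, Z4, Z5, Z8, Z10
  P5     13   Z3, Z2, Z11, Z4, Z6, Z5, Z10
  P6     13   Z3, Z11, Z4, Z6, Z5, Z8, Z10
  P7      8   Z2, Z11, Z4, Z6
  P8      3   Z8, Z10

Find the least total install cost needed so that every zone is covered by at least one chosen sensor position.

16

P5, P8 cover every zone at install cost 13 + 3 = 16.
Any cover uses at least 2 sensor positions; among all covering selections none totals below 16.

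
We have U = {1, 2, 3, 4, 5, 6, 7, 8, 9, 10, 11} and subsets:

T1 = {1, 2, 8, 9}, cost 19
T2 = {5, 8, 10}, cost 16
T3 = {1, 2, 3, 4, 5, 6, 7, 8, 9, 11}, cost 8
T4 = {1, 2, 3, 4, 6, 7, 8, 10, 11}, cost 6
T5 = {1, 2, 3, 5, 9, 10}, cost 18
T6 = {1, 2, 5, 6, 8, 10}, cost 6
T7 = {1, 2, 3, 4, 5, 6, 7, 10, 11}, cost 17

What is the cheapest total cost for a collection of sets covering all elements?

14

T3, T4 cover every element at cost 8 + 6 = 14.
Any cover uses at least 2 sets; among all covering selections none totals below 14.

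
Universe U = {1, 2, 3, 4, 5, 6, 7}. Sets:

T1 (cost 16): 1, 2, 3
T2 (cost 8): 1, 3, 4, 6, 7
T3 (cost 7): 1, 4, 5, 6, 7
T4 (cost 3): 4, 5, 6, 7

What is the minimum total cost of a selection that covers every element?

T1, T4 cover every element at cost 16 + 3 = 19.
Any cover uses at least 2 sets; among all covering selections none totals below 19.

19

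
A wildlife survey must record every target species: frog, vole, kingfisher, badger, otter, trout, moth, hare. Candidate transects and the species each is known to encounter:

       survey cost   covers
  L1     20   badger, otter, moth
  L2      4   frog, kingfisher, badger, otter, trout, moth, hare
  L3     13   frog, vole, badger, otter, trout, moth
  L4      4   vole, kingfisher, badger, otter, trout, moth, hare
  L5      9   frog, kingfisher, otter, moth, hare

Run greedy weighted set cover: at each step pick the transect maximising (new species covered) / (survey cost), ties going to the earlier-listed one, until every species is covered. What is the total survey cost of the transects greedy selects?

Pick 1: L2 adds 7 new (frog, kingfisher, badger, otter, trout, moth, hare) at survey cost 4 (ratio 7/4).
Pick 2: L4 adds 1 new (vole) at survey cost 4 (ratio 1/4).
Greedy total survey cost: 4 + 4 = 8.

8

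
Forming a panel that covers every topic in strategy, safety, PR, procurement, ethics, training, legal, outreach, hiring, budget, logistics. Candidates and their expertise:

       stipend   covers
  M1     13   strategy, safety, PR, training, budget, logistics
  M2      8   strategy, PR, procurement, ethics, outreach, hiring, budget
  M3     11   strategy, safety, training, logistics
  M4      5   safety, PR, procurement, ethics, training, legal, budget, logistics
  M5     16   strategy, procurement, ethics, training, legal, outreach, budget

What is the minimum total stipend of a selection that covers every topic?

M2, M4 cover every topic at stipend 8 + 5 = 13.
Any cover uses at least 2 members; among all covering selections none totals below 13.

13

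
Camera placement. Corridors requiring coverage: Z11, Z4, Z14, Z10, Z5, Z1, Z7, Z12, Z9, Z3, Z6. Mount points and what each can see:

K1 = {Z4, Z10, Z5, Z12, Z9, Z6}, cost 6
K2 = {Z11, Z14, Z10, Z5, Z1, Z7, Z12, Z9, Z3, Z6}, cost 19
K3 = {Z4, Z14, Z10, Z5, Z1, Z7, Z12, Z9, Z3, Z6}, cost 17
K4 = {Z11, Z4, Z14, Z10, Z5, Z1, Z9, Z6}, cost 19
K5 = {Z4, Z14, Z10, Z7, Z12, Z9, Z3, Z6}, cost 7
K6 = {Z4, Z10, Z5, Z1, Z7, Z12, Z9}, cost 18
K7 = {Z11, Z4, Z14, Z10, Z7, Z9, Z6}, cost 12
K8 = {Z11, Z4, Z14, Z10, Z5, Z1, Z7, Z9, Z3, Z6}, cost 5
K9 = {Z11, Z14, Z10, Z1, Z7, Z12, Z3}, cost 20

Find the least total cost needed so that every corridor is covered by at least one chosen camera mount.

11

K1, K8 cover every corridor at cost 6 + 5 = 11.
Any cover uses at least 2 camera mounts; among all covering selections none totals below 11.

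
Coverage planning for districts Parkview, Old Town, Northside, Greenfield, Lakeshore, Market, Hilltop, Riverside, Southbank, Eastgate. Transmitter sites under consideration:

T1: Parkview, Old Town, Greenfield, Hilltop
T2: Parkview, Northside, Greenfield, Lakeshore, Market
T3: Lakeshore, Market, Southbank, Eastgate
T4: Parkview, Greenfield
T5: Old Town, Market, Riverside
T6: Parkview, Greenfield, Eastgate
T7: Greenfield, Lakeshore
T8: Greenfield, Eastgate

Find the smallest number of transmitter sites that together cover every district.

4

T1, T2, T3, T5 together cover {Parkview, Old Town, Northside, Greenfield, Lakeshore, Market, Hilltop, Riverside, Southbank, Eastgate} — every district.
No 3 of the 8 transmitter sites cover everything (all 56 triples fall short), so 4 is minimum.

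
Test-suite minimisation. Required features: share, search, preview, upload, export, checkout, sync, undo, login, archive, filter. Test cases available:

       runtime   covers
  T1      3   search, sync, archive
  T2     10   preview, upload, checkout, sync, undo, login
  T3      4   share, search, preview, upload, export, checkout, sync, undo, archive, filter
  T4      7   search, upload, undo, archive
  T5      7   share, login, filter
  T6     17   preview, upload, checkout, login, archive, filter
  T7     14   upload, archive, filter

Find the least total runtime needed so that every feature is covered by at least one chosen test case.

11

T3, T5 cover every feature at runtime 4 + 7 = 11.
Any cover uses at least 2 test cases; among all covering selections none totals below 11.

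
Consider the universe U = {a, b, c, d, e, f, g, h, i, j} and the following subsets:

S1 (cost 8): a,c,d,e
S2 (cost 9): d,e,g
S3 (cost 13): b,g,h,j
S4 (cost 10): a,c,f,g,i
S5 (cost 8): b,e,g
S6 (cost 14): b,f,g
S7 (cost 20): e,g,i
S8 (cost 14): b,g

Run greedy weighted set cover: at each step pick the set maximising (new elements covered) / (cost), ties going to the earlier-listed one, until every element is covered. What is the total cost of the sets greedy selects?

Pick 1: S1 adds 4 new (a, c, d, e) at cost 8 (ratio 4/8).
Pick 2: S3 adds 4 new (b, g, h, j) at cost 13 (ratio 4/13).
Pick 3: S4 adds 2 new (f, i) at cost 10 (ratio 2/10).
Greedy total cost: 8 + 13 + 10 = 31.

31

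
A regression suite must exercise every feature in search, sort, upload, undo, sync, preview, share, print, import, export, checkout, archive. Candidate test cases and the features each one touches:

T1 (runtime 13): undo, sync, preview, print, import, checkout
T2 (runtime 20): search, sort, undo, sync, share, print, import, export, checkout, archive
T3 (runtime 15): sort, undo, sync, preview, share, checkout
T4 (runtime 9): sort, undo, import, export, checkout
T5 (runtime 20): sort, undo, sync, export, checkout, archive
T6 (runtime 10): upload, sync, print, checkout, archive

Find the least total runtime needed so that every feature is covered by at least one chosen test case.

43

T1, T2, T6 cover every feature at runtime 13 + 20 + 10 = 43.
Any cover uses at least 3 test cases; among all covering selections none totals below 43.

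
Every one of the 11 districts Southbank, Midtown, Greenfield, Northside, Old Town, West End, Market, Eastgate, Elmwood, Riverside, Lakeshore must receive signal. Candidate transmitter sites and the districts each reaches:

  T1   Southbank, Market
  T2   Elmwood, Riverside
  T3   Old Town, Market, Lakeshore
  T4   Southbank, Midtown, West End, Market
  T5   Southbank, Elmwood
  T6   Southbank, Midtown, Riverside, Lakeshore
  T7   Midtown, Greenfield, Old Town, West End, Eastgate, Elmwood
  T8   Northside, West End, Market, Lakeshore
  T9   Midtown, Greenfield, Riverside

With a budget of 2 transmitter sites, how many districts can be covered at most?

9

Choosing T6, T7 covers {Southbank, Midtown, Greenfield, Old Town, West End, Eastgate, Elmwood, Riverside, Lakeshore} — 9 districts.
No choice of 2 transmitter sites does better; here Northside, Market are left uncovered.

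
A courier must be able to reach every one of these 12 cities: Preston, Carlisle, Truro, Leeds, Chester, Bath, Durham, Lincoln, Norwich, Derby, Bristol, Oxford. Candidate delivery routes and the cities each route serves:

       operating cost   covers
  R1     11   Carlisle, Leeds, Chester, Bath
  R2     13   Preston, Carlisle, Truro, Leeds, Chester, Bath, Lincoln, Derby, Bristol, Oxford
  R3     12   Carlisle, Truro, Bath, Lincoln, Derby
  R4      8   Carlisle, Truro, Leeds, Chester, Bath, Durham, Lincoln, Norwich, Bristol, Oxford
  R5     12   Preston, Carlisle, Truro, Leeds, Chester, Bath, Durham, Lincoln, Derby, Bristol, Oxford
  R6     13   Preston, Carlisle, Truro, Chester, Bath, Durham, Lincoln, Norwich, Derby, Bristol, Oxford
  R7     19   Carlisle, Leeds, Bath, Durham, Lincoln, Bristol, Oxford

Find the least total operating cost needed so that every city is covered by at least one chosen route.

20

R4, R5 cover every city at operating cost 8 + 12 = 20.
Any cover uses at least 2 routes; among all covering selections none totals below 20.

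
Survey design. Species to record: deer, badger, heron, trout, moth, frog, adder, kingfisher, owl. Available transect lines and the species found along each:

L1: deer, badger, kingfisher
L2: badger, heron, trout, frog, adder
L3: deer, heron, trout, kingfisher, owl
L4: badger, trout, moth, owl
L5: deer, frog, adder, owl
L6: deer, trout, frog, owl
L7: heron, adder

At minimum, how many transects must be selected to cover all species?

L1, L2, L4 together cover {deer, badger, heron, trout, moth, frog, adder, kingfisher, owl} — every species.
No 2 of the 7 transects cover everything (all 21 pairs fall short), so 3 is minimum.

3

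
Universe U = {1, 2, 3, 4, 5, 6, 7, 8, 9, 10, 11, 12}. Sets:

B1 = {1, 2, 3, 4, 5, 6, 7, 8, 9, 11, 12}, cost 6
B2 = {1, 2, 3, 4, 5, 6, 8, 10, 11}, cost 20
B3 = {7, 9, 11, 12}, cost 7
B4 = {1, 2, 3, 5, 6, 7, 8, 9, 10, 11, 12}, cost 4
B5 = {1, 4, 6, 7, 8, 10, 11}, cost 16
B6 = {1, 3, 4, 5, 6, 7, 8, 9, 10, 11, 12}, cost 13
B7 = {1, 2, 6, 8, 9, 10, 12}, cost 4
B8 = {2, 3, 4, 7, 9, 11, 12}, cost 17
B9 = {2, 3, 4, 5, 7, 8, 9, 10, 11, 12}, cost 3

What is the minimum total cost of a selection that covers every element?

7

B4, B9 cover every element at cost 4 + 3 = 7.
Any cover uses at least 2 sets; among all covering selections none totals below 7.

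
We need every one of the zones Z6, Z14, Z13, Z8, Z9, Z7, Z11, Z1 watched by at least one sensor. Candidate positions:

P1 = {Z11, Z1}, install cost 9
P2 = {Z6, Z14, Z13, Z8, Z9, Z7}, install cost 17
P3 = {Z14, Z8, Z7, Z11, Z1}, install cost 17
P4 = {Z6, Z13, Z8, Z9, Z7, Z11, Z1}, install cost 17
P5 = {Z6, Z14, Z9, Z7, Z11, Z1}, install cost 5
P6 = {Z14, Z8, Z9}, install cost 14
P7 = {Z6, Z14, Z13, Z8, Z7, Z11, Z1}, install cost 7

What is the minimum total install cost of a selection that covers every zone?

12

P5, P7 cover every zone at install cost 5 + 7 = 12.
Any cover uses at least 2 sensor positions; among all covering selections none totals below 12.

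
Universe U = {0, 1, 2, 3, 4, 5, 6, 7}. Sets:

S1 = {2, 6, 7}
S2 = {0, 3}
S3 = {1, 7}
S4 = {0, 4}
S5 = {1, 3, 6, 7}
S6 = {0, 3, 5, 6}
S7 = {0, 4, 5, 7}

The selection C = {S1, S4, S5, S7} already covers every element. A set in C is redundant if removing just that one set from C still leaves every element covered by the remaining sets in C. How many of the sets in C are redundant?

Drop S1: 2 uncovered — not redundant.
Drop S4: the rest still cover every element — redundant.
Drop S5: 1, 3 uncovered — not redundant.
Drop S7: 5 uncovered — not redundant.
1 redundant: S4.

1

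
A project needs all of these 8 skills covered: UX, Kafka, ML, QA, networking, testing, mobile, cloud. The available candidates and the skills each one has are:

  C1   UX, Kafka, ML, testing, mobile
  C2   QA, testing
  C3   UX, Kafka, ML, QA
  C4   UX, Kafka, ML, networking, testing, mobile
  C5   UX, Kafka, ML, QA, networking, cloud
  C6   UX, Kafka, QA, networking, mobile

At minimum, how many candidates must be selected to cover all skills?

C1, C5 together cover {UX, Kafka, ML, QA, networking, testing, mobile, cloud} — every skill.
No single candidate contains all 8 skills, so 2 is optimal.

2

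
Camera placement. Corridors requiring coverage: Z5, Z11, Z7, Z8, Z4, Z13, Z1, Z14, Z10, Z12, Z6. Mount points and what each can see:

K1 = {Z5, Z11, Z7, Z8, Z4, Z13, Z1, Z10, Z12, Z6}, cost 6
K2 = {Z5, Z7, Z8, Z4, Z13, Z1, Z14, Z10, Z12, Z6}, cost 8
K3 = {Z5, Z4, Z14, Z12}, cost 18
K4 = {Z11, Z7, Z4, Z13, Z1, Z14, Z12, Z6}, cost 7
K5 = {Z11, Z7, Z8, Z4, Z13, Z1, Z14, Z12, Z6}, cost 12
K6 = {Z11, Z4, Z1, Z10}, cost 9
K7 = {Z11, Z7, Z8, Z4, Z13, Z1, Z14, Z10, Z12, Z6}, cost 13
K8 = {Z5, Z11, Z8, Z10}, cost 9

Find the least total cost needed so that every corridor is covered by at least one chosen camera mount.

13

K1, K4 cover every corridor at cost 6 + 7 = 13.
Any cover uses at least 2 camera mounts; among all covering selections none totals below 13.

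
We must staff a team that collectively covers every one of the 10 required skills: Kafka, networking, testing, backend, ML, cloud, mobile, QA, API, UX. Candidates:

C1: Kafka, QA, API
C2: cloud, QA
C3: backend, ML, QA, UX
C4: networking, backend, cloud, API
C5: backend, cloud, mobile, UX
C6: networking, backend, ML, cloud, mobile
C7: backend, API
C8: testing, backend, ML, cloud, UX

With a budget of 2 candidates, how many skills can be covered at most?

Choosing C1, C6 covers {Kafka, networking, backend, ML, cloud, mobile, QA, API} — 8 skills.
No choice of 2 candidates does better; here testing, UX are left uncovered.

8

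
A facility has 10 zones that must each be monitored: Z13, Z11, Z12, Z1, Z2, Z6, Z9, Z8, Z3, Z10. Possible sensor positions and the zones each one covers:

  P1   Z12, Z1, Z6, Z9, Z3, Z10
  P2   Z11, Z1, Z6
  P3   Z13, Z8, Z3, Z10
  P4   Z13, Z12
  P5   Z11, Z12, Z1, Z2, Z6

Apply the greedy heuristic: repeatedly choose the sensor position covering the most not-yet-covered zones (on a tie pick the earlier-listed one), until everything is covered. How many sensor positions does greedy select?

Pick 1: P1 covers 6 new zones (Z12, Z1, Z6, Z9, Z3, Z10).
Pick 2: P3 covers 2 new zones (Z13, Z8).
Pick 3: P5 covers 2 new zones (Z11, Z2).
Greedy uses 3 sensor positions.

3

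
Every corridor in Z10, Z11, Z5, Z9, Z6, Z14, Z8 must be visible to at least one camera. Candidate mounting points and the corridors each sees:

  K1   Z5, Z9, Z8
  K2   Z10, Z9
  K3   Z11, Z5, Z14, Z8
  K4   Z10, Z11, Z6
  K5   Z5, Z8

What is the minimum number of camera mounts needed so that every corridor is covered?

K1, K3, K4 together cover {Z10, Z11, Z5, Z9, Z6, Z14, Z8} — every corridor.
No 2 of the 5 camera mounts cover everything (all 10 pairs fall short), so 3 is minimum.

3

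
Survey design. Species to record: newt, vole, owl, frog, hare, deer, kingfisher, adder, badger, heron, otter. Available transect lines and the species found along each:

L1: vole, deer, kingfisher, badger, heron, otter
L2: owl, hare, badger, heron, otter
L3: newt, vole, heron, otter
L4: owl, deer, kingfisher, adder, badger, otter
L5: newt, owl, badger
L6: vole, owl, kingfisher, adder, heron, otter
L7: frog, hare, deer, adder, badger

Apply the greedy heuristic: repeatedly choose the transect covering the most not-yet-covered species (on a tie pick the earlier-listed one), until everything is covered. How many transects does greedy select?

Pick 1: L1 covers 6 new species (vole, deer, kingfisher, badger, heron, otter).
Pick 2: L7 covers 3 new species (frog, hare, adder).
Pick 3: L5 covers 2 new species (newt, owl).
Greedy uses 3 transects.

3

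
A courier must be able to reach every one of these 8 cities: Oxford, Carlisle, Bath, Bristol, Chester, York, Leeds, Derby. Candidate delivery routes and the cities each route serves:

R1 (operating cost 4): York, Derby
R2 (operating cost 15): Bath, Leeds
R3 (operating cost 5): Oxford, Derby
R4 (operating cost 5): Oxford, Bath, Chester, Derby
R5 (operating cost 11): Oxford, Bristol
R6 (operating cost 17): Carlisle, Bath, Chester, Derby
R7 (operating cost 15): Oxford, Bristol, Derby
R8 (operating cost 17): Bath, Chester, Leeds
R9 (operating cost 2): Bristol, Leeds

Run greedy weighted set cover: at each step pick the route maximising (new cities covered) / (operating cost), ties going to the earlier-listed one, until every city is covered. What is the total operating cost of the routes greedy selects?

28

Pick 1: R9 adds 2 new (Bristol, Leeds) at operating cost 2 (ratio 2/2).
Pick 2: R4 adds 4 new (Oxford, Bath, Chester, Derby) at operating cost 5 (ratio 4/5).
Pick 3: R1 adds 1 new (York) at operating cost 4 (ratio 1/4).
Pick 4: R6 adds 1 new (Carlisle) at operating cost 17 (ratio 1/17).
Greedy total operating cost: 2 + 5 + 4 + 17 = 28.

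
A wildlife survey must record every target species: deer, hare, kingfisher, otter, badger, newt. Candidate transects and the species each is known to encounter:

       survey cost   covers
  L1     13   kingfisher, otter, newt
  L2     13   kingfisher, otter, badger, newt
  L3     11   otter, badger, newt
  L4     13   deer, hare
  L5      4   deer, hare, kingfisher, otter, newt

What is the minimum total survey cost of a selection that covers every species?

15

L3, L5 cover every species at survey cost 11 + 4 = 15.
Any cover uses at least 2 transects; among all covering selections none totals below 15.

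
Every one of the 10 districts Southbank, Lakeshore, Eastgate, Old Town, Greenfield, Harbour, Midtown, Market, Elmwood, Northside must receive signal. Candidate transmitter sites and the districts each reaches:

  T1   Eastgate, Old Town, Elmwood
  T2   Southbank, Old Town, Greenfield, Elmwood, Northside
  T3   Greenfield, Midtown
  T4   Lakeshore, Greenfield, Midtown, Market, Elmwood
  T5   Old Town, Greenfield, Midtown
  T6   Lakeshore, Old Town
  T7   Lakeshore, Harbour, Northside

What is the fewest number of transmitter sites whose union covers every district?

T1, T2, T4, T7 together cover {Southbank, Lakeshore, Eastgate, Old Town, Greenfield, Harbour, Midtown, Market, Elmwood, Northside} — every district.
No 3 of the 7 transmitter sites cover everything (all 35 triples fall short), so 4 is minimum.

4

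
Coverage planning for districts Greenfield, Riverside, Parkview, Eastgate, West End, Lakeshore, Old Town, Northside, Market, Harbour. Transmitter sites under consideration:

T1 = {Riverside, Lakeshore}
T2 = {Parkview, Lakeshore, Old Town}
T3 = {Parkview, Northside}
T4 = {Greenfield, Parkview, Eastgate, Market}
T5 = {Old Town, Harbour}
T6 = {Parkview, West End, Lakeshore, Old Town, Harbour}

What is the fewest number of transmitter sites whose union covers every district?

T1, T3, T4, T6 together cover {Greenfield, Riverside, Parkview, Eastgate, West End, Lakeshore, Old Town, Northside, Market, Harbour} — every district.
No 3 of the 6 transmitter sites cover everything (all 20 triples fall short), so 4 is minimum.

4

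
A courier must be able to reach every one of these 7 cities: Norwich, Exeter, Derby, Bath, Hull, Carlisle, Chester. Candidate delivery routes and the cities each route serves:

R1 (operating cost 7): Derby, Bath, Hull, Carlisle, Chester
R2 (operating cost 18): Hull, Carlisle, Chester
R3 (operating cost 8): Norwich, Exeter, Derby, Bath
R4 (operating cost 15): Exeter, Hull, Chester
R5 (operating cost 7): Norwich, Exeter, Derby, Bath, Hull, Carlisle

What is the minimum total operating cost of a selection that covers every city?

R1, R5 cover every city at operating cost 7 + 7 = 14.
Any cover uses at least 2 routes; among all covering selections none totals below 14.

14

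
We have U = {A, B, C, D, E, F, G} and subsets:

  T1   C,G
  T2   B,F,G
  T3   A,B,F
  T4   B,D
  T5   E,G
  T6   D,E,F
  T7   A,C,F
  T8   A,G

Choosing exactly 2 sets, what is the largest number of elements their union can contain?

Choosing T1, T3 covers {A, B, C, F, G} — 5 elements.
No choice of 2 sets does better; here D, E are left uncovered.

5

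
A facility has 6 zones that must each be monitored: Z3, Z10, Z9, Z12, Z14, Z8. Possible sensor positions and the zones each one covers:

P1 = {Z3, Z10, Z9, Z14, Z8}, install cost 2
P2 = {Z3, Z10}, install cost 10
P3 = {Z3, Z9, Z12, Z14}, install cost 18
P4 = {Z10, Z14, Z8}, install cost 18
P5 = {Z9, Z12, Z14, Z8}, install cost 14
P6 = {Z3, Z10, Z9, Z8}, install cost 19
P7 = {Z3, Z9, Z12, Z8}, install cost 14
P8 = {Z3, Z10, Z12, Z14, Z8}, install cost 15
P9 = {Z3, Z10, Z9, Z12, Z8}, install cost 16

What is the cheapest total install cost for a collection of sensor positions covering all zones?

P1, P5 cover every zone at install cost 2 + 14 = 16.
Any cover uses at least 2 sensor positions; among all covering selections none totals below 16.

16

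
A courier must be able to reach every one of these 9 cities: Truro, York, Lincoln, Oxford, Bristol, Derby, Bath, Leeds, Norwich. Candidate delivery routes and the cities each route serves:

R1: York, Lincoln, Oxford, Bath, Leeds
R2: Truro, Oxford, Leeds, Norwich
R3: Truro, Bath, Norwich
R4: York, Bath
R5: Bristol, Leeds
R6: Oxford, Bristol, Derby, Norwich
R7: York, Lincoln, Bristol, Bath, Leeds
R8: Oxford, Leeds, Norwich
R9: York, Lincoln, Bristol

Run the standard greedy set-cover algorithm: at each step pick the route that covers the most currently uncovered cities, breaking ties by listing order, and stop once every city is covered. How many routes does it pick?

Pick 1: R1 covers 5 new cities (York, Lincoln, Oxford, Bath, Leeds).
Pick 2: R6 covers 3 new cities (Bristol, Derby, Norwich).
Pick 3: R2 covers 1 new cities (Truro).
Greedy uses 3 routes.

3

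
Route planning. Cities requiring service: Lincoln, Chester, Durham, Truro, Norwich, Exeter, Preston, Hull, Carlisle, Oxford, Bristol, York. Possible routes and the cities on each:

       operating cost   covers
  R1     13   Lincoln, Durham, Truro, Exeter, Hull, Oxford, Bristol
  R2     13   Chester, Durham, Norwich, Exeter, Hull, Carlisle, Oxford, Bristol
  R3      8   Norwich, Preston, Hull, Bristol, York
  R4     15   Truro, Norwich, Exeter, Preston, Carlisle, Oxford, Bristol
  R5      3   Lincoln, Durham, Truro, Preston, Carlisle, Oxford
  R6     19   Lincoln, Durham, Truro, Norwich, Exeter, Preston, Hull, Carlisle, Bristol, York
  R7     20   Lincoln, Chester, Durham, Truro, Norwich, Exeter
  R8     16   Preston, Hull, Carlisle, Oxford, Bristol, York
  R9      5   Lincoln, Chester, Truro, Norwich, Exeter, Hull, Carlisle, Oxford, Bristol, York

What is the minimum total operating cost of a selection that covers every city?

R5, R9 cover every city at operating cost 3 + 5 = 8.
Any cover uses at least 2 routes; among all covering selections none totals below 8.

8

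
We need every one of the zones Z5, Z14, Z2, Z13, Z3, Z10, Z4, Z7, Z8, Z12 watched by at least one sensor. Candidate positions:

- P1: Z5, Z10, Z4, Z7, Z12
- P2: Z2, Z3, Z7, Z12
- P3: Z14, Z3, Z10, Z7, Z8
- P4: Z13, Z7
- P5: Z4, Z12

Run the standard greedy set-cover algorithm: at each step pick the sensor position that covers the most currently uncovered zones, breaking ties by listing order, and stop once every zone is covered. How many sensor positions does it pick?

4

Pick 1: P1 covers 5 new zones (Z5, Z10, Z4, Z7, Z12).
Pick 2: P3 covers 3 new zones (Z14, Z3, Z8).
Pick 3: P2 covers 1 new zones (Z2).
Pick 4: P4 covers 1 new zones (Z13).
Greedy uses 4 sensor positions.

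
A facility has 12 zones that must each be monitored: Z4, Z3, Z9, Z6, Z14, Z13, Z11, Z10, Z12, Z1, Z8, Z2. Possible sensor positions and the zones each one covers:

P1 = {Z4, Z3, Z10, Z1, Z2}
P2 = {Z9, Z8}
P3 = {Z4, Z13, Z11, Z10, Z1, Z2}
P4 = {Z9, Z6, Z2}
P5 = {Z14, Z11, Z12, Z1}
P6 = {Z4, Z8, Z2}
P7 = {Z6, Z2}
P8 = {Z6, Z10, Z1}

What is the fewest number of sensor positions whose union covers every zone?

P1, P2, P3, P4, P5 together cover {Z4, Z3, Z9, Z6, Z14, Z13, Z11, Z10, Z12, Z1, Z8, Z2} — every zone.
No 4 of the 8 sensor positions cover everything (all 70 size-4 selections fall short), so 5 is minimum.

5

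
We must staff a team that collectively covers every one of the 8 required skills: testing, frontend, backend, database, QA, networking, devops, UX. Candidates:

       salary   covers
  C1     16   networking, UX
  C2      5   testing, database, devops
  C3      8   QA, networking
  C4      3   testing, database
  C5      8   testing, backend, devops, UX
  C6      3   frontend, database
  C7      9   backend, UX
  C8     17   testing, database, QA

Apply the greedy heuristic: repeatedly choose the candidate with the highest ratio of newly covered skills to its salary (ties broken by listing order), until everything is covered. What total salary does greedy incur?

Pick 1: C4 adds 2 new (testing, database) at salary 3 (ratio 2/3).
Pick 2: C5 adds 3 new (backend, devops, UX) at salary 8 (ratio 3/8).
Pick 3: C6 adds 1 new (frontend) at salary 3 (ratio 1/3).
Pick 4: C3 adds 2 new (QA, networking) at salary 8 (ratio 2/8).
Greedy total salary: 3 + 8 + 3 + 8 = 22. (The true optimum is 19, so greedy overshoots here.)

22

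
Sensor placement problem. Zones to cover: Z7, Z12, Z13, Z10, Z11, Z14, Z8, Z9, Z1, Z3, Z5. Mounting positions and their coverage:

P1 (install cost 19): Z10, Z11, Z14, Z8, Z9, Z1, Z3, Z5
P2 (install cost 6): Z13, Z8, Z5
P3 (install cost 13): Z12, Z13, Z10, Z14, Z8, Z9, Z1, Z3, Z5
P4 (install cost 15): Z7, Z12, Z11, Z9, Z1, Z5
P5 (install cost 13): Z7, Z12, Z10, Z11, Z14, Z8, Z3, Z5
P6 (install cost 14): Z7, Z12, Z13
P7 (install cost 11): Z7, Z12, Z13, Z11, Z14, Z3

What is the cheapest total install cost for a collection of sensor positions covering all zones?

24

P3, P7 cover every zone at install cost 13 + 11 = 24.
Any cover uses at least 2 sensor positions; among all covering selections none totals below 24.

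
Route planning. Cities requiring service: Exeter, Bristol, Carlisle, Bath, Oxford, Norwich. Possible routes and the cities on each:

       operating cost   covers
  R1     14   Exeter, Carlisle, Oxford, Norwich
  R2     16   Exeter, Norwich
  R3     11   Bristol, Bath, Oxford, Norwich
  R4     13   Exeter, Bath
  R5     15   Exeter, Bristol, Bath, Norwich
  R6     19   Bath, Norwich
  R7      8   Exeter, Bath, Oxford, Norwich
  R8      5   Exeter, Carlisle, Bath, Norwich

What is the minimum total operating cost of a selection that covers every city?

16

R3, R8 cover every city at operating cost 11 + 5 = 16.
Any cover uses at least 2 routes; among all covering selections none totals below 16.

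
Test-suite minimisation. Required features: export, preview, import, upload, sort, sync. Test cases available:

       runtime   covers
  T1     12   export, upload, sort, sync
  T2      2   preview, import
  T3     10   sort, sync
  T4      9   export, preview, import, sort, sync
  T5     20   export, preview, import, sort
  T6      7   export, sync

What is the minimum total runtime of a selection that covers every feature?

T1, T2 cover every feature at runtime 12 + 2 = 14.
Any cover uses at least 2 test cases; among all covering selections none totals below 14.

14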